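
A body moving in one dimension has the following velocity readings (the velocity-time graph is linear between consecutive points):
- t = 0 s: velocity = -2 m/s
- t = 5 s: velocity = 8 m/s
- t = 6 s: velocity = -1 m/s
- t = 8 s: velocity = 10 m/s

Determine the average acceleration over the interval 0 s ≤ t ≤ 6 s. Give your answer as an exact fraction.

Average acceleration = Δv/Δt = (-1 − -2)/(6 − 0) = 1/6 m/s².

1/6 m/s²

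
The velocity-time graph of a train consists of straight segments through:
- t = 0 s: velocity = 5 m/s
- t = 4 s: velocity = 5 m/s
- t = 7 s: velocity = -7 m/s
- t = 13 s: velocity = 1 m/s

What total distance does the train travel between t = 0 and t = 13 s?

48 m

Total distance travelled is ∫|v| dt — sum the magnitudes of each area piece.
0–4 s: |5| × 4 = 20 m
4–7 s: v = 0 at t = 5.25 s; triangle areas 3.125 + 6.125 = 9.25 m
7–13 s: v = 0 at t = 12.25 s; triangle areas 18.375 + 0.375 = 18.75 m
Total distance = 48 m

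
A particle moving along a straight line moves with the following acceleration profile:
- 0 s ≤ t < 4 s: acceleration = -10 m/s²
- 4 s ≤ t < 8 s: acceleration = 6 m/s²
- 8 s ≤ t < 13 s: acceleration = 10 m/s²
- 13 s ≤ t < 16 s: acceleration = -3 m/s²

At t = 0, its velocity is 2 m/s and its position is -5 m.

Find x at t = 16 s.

-31.5 m

On each constant-a segment, Δv = aΔt and Δx = v₀Δt + ½aΔt²; chain segment to segment.
0–4 s: v starts 2 m/s; Δx = 2·4 + ½·-10·4² = -72 m; v ends -38 m/s.
4–8 s: v starts -38 m/s; Δx = -38·4 + ½·6·4² = -104 m; v ends -14 m/s.
8–13 s: v starts -14 m/s; Δx = -14·5 + ½·10·5² = 55 m; v ends 36 m/s.
13–16 s: v starts 36 m/s; Δx = 36·3 + ½·-3·3² = 94.5 m; v ends 27 m/s.
x(16) = -5 + Σ Δx = -31.5 m.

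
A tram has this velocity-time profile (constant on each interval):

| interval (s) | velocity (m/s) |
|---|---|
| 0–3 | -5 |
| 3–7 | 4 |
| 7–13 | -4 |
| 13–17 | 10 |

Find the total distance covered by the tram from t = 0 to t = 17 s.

95 m

Total distance travelled is ∫|v| dt — sum the magnitudes of each area piece.
0–3 s: |-5| × 3 = 15 m
3–7 s: |4| × 4 = 16 m
7–13 s: |-4| × 6 = 24 m
13–17 s: |10| × 4 = 40 m
Total distance = 95 m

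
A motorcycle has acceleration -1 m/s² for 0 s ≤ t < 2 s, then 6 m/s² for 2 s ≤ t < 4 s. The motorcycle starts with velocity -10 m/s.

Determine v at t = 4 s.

0 m/s

Δv equals the area under the a-t graph; then v = v₀ + Δv.
0–2 s: -1 × 2 = -2 m/s
2–4 s: 6 × 2 = 12 m/s
Δv = 10 m/s, so v(4) = -10 + (10) = 0 m/s.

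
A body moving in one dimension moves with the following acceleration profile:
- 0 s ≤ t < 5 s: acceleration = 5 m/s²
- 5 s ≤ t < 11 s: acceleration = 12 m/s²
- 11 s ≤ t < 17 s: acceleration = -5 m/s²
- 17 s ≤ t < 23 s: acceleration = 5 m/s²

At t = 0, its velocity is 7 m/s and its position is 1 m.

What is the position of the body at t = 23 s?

1574.5 m

On each constant-a segment, Δv = aΔt and Δx = v₀Δt + ½aΔt²; chain segment to segment.
0–5 s: v starts 7 m/s; Δx = 7·5 + ½·5·5² = 97.5 m; v ends 32 m/s.
5–11 s: v starts 32 m/s; Δx = 32·6 + ½·12·6² = 408 m; v ends 104 m/s.
11–17 s: v starts 104 m/s; Δx = 104·6 + ½·-5·6² = 534 m; v ends 74 m/s.
17–23 s: v starts 74 m/s; Δx = 74·6 + ½·5·6² = 534 m; v ends 104 m/s.
x(23) = 1 + Σ Δx = 1574.5 m.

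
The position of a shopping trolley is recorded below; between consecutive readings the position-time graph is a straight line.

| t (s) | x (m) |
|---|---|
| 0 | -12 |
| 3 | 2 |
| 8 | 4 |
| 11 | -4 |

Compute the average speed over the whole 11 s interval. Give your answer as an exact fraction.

24/11 m/s

Average speed = (total path length)/(elapsed time); on a piecewise-linear x-t graph the path length is Σ|Δx|.
0–3 s: |Δx| = |2 − -12| = 14 m
3–8 s: |Δx| = |4 − 2| = 2 m
8–11 s: |Δx| = |-4 − 4| = 8 m
Total path = 24 m; average speed = 24/11 = 24/11 m/s.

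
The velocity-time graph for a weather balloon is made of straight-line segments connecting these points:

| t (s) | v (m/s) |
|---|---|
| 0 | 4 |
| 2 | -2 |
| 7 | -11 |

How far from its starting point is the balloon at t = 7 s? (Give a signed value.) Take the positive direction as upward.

-30.5 m

Net displacement equals the area under the velocity-time graph (areas below the axis count negative).
0–2 s: ½(4 + -2)(2) = 2 m
2–7 s: ½(-2 + -11)(5) = -32.5 m
Net displacement = -30.5 m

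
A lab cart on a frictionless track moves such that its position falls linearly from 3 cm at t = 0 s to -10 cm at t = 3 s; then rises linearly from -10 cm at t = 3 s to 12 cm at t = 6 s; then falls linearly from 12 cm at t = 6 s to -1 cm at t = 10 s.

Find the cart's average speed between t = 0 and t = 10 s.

Average speed = (total path length)/(elapsed time); on a piecewise-linear x-t graph the path length is Σ|Δx|.
0–3 s: |Δx| = |-10 − 3| = 13 cm
3–6 s: |Δx| = |12 − -10| = 22 cm
6–10 s: |Δx| = |-1 − 12| = 13 cm
Total path = 48 cm; average speed = 48/10 = 4.8 cm/s.

4.8 cm/s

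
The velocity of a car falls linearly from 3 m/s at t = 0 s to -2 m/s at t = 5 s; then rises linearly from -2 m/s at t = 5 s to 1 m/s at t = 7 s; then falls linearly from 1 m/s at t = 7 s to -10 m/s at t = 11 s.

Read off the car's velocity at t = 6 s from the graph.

-0.5 m/s

On 5–7 s the graph is linear from -2 to 1 m/s: v(6) = -2 + (1 − -2)·(6 − 5)/(7 − 5) = -0.5 m/s.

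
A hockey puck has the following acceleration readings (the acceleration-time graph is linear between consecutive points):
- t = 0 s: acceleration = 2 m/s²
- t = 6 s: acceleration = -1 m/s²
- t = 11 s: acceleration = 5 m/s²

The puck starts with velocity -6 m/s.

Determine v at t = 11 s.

Δv equals the area under the a-t graph; then v = v₀ + Δv.
0–6 s: ½(2 + -1)(6) = 3 m/s
6–11 s: ½(-1 + 5)(5) = 10 m/s
Δv = 13 m/s, so v(11) = -6 + (13) = 7 m/s.

7 m/s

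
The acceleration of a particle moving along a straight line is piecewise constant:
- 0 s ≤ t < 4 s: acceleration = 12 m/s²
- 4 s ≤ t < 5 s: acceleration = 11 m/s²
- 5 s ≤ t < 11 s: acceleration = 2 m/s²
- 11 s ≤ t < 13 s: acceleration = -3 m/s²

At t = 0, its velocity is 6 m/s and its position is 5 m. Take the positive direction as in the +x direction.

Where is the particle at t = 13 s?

758.5 m

On each constant-a segment, Δv = aΔt and Δx = v₀Δt + ½aΔt²; chain segment to segment.
0–4 s: v starts 6 m/s; Δx = 6·4 + ½·12·4² = 120 m; v ends 54 m/s.
4–5 s: v starts 54 m/s; Δx = 54·1 + ½·11·1² = 59.5 m; v ends 65 m/s.
5–11 s: v starts 65 m/s; Δx = 65·6 + ½·2·6² = 426 m; v ends 77 m/s.
11–13 s: v starts 77 m/s; Δx = 77·2 + ½·-3·2² = 148 m; v ends 71 m/s.
x(13) = 5 + Σ Δx = 758.5 m.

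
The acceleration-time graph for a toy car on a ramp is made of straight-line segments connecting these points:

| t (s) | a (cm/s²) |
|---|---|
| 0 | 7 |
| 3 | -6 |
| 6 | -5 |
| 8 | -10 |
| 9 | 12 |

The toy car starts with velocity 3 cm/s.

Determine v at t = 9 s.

Δv equals the area under the a-t graph; then v = v₀ + Δv.
0–3 s: ½(7 + -6)(3) = 1.5 cm/s
3–6 s: ½(-6 + -5)(3) = -16.5 cm/s
6–8 s: ½(-5 + -10)(2) = -15 cm/s
8–9 s: ½(-10 + 12)(1) = 1 cm/s
Δv = -29 cm/s, so v(9) = 3 + (-29) = -26 cm/s.

-26 cm/s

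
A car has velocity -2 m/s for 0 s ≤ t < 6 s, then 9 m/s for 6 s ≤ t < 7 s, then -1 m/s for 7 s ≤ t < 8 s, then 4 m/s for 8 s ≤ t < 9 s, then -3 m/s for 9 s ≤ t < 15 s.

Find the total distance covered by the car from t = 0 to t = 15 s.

Distance (not displacement) is the total path length: add the absolute areas under v-t.
0–6 s: |-2| × 6 = 12 m
6–7 s: |9| × 1 = 9 m
7–8 s: |-1| × 1 = 1 m
8–9 s: |4| × 1 = 4 m
9–15 s: |-3| × 6 = 18 m
Total distance = 44 m

44 m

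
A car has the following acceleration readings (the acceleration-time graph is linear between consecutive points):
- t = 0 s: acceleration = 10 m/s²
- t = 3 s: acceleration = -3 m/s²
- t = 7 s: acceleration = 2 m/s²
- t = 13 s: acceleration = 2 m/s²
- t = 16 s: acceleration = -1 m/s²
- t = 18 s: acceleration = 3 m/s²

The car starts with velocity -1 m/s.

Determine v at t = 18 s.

23 m/s

Δv equals the area under the a-t graph; then v = v₀ + Δv.
0–3 s: ½(10 + -3)(3) = 10.5 m/s
3–7 s: ½(-3 + 2)(4) = -2 m/s
7–13 s: 2 × 6 = 12 m/s
13–16 s: ½(2 + -1)(3) = 1.5 m/s
16–18 s: ½(-1 + 3)(2) = 2 m/s
Δv = 24 m/s, so v(18) = -1 + (24) = 23 m/s.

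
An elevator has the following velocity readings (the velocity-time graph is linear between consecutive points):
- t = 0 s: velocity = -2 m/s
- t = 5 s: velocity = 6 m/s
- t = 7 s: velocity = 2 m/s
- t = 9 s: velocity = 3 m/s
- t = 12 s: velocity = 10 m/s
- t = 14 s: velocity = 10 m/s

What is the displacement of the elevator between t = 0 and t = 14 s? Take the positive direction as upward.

62.5 m

Displacement is the signed area under the v-t curve.
0–5 s: ½(-2 + 6)(5) = 10 m
5–7 s: ½(6 + 2)(2) = 8 m
7–9 s: ½(2 + 3)(2) = 5 m
9–12 s: ½(3 + 10)(3) = 19.5 m
12–14 s: 10 × 2 = 20 m
Net displacement = 62.5 m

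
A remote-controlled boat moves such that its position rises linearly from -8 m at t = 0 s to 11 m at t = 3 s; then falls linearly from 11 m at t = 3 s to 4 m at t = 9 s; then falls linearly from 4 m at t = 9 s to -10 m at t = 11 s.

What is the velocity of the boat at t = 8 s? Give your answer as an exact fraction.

-7/6 m/s

Velocity is the slope of the x-t graph on 3–9 s: (4 − 11)/(9 − 3) = -7/6 m/s.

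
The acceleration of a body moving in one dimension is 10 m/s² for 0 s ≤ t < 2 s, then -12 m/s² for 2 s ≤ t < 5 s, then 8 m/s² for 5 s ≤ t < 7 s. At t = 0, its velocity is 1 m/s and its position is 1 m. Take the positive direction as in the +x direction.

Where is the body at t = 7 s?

On each constant-a segment, Δv = aΔt and Δx = v₀Δt + ½aΔt²; chain segment to segment.
0–2 s: v starts 1 m/s; Δx = 1·2 + ½·10·2² = 22 m; v ends 21 m/s.
2–5 s: v starts 21 m/s; Δx = 21·3 + ½·-12·3² = 9 m; v ends -15 m/s.
5–7 s: v starts -15 m/s; Δx = -15·2 + ½·8·2² = -14 m; v ends 1 m/s.
x(7) = 1 + Σ Δx = 18 m.

18 m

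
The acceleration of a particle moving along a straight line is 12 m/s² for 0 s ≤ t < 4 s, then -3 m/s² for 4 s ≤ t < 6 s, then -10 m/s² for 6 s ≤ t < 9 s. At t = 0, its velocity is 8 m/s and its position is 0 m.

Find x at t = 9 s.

On each constant-a segment, Δv = aΔt and Δx = v₀Δt + ½aΔt²; chain segment to segment.
0–4 s: v starts 8 m/s; Δx = 8·4 + ½·12·4² = 128 m; v ends 56 m/s.
4–6 s: v starts 56 m/s; Δx = 56·2 + ½·-3·2² = 106 m; v ends 50 m/s.
6–9 s: v starts 50 m/s; Δx = 50·3 + ½·-10·3² = 105 m; v ends 20 m/s.
x(9) = 0 + Σ Δx = 339 m.

339 m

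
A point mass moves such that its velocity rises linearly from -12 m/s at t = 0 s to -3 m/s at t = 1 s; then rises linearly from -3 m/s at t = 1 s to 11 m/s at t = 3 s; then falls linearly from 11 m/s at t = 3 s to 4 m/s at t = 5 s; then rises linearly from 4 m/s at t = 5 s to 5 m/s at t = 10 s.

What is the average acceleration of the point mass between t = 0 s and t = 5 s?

Average acceleration = Δv/Δt = (4 − -12)/(5 − 0) = 3.2 m/s².

3.2 m/s²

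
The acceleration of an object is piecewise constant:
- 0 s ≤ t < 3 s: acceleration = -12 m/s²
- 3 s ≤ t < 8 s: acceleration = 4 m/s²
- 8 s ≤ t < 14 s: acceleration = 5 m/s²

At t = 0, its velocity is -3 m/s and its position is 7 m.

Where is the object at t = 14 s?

-225 m

On each constant-a segment, Δv = aΔt and Δx = v₀Δt + ½aΔt²; chain segment to segment.
0–3 s: v starts -3 m/s; Δx = -3·3 + ½·-12·3² = -63 m; v ends -39 m/s.
3–8 s: v starts -39 m/s; Δx = -39·5 + ½·4·5² = -145 m; v ends -19 m/s.
8–14 s: v starts -19 m/s; Δx = -19·6 + ½·5·6² = -24 m; v ends 11 m/s.
x(14) = 7 + Σ Δx = -225 m.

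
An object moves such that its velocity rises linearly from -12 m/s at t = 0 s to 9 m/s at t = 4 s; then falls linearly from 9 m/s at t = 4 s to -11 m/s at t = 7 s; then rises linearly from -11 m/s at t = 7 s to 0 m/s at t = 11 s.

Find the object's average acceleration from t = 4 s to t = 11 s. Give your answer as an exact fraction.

-9/7 m/s²

Average acceleration = Δv/Δt = (0 − 9)/(11 − 4) = -9/7 m/s².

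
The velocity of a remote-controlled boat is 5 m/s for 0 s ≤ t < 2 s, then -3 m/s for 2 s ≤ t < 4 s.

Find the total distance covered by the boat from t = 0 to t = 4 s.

16 m

Total distance travelled is ∫|v| dt — sum the magnitudes of each area piece.
0–2 s: |5| × 2 = 10 m
2–4 s: |-3| × 2 = 6 m
Total distance = 16 m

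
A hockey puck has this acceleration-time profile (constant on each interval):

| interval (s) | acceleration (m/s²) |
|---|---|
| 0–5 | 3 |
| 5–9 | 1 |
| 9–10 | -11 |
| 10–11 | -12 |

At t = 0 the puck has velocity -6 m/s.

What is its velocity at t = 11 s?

Δv equals the area under the a-t graph; then v = v₀ + Δv.
0–5 s: 3 × 5 = 15 m/s
5–9 s: 1 × 4 = 4 m/s
9–10 s: -11 × 1 = -11 m/s
10–11 s: -12 × 1 = -12 m/s
Δv = -4 m/s, so v(11) = -6 + (-4) = -10 m/s.

-10 m/s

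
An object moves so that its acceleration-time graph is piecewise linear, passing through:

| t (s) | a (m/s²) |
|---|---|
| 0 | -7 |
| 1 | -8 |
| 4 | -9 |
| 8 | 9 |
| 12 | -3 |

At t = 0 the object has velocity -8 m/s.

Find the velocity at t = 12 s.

-29 m/s

Δv equals the area under the a-t graph; then v = v₀ + Δv.
0–1 s: ½(-7 + -8)(1) = -7.5 m/s
1–4 s: ½(-8 + -9)(3) = -25.5 m/s
4–8 s: ½(-9 + 9)(4) = 0 m/s
8–12 s: ½(9 + -3)(4) = 12 m/s
Δv = -21 m/s, so v(12) = -8 + (-21) = -29 m/s.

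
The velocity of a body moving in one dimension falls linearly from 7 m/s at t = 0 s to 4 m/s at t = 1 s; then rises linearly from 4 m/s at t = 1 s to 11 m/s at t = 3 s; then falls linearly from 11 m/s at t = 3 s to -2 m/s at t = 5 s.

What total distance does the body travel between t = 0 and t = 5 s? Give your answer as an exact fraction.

783/26 m

Distance (not displacement) is the total path length: add the absolute areas under v-t.
0–1 s: |½(7 + 4)(1)| = 5.5 m
1–3 s: |½(4 + 11)(2)| = 15 m
3–5 s: v = 0 at t = 61/13 s; triangle areas 121/13 + 4/13 = 125/13 m
Total distance = 783/26 m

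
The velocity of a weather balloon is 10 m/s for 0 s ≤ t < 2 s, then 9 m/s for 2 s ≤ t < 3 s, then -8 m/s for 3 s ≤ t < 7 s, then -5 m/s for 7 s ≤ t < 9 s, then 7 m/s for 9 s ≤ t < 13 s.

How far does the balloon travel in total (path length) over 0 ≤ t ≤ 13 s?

99 m

Total distance travelled is ∫|v| dt — sum the magnitudes of each area piece.
0–2 s: |10| × 2 = 20 m
2–3 s: |9| × 1 = 9 m
3–7 s: |-8| × 4 = 32 m
7–9 s: |-5| × 2 = 10 m
9–13 s: |7| × 4 = 28 m
Total distance = 99 m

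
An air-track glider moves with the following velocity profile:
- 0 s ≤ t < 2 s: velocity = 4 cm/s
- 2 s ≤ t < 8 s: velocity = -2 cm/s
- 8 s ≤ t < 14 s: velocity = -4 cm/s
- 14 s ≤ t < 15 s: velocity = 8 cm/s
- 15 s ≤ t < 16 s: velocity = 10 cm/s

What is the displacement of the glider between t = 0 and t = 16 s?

-10 cm

Net displacement equals the area under the velocity-time graph (areas below the axis count negative).
0–2 s: 4 × 2 = 8 cm
2–8 s: -2 × 6 = -12 cm
8–14 s: -4 × 6 = -24 cm
14–15 s: 8 × 1 = 8 cm
15–16 s: 10 × 1 = 10 cm
Net displacement = -10 cm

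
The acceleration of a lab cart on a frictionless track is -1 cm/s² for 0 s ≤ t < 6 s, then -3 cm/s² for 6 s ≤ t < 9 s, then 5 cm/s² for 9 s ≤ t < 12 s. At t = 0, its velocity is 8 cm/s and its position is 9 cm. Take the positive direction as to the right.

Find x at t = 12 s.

On each constant-a segment, Δv = aΔt and Δx = v₀Δt + ½aΔt²; chain segment to segment.
0–6 s: v starts 8 cm/s; Δx = 8·6 + ½·-1·6² = 30 cm; v ends 2 cm/s.
6–9 s: v starts 2 cm/s; Δx = 2·3 + ½·-3·3² = -7.5 cm; v ends -7 cm/s.
9–12 s: v starts -7 cm/s; Δx = -7·3 + ½·5·3² = 1.5 cm; v ends 8 cm/s.
x(12) = 9 + Σ Δx = 33 cm.

33 cm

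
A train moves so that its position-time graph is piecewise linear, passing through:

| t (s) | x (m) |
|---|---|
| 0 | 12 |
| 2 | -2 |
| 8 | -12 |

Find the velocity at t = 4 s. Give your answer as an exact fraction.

Velocity is the slope of the x-t graph on 2–8 s: (-12 − -2)/(8 − 2) = -5/3 m/s.

-5/3 m/s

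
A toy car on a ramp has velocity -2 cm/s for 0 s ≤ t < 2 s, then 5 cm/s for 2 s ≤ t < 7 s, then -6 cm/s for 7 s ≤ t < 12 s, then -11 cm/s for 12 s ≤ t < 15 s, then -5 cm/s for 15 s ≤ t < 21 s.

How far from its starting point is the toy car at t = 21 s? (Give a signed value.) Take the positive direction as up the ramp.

Net displacement equals the area under the velocity-time graph (areas below the axis count negative).
0–2 s: -2 × 2 = -4 cm
2–7 s: 5 × 5 = 25 cm
7–12 s: -6 × 5 = -30 cm
12–15 s: -11 × 3 = -33 cm
15–21 s: -5 × 6 = -30 cm
Net displacement = -72 cm

-72 cm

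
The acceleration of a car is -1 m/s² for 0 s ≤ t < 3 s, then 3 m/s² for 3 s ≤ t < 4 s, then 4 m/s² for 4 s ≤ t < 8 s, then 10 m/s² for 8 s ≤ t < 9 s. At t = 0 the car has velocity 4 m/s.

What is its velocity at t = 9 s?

Δv equals the area under the a-t graph; then v = v₀ + Δv.
0–3 s: -1 × 3 = -3 m/s
3–4 s: 3 × 1 = 3 m/s
4–8 s: 4 × 4 = 16 m/s
8–9 s: 10 × 1 = 10 m/s
Δv = 26 m/s, so v(9) = 4 + (26) = 30 m/s.

30 m/s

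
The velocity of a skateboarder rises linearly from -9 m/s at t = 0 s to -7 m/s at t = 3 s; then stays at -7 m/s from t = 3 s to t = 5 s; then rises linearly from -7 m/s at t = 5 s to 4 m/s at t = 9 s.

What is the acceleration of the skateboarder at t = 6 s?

Acceleration is the slope of the v-t graph on 5–9 s: (4 − -7)/(9 − 5) = 2.75 m/s².

2.75 m/s²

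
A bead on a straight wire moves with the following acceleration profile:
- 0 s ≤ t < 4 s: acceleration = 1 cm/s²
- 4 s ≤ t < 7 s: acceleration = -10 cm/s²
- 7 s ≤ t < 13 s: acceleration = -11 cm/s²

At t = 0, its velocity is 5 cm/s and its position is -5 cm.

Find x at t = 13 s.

-319 cm

On each constant-a segment, Δv = aΔt and Δx = v₀Δt + ½aΔt²; chain segment to segment.
0–4 s: v starts 5 cm/s; Δx = 5·4 + ½·1·4² = 28 cm; v ends 9 cm/s.
4–7 s: v starts 9 cm/s; Δx = 9·3 + ½·-10·3² = -18 cm; v ends -21 cm/s.
7–13 s: v starts -21 cm/s; Δx = -21·6 + ½·-11·6² = -324 cm; v ends -87 cm/s.
x(13) = -5 + Σ Δx = -319 cm.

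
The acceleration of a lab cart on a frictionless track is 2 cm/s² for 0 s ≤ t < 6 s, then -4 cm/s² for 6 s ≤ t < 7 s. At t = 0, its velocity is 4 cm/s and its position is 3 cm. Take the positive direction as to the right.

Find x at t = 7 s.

On each constant-a segment, Δv = aΔt and Δx = v₀Δt + ½aΔt²; chain segment to segment.
0–6 s: v starts 4 cm/s; Δx = 4·6 + ½·2·6² = 60 cm; v ends 16 cm/s.
6–7 s: v starts 16 cm/s; Δx = 16·1 + ½·-4·1² = 14 cm; v ends 12 cm/s.
x(7) = 3 + Σ Δx = 77 cm.

77 cm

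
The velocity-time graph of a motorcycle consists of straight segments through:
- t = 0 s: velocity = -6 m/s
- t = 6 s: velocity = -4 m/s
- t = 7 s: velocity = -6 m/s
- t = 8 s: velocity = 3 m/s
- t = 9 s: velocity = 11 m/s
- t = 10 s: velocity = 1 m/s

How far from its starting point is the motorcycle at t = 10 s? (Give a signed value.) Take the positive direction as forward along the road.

-23.5 m

Displacement is the signed area under the v-t curve.
0–6 s: ½(-6 + -4)(6) = -30 m
6–7 s: ½(-4 + -6)(1) = -5 m
7–8 s: ½(-6 + 3)(1) = -1.5 m
8–9 s: ½(3 + 11)(1) = 7 m
9–10 s: ½(11 + 1)(1) = 6 m
Net displacement = -23.5 m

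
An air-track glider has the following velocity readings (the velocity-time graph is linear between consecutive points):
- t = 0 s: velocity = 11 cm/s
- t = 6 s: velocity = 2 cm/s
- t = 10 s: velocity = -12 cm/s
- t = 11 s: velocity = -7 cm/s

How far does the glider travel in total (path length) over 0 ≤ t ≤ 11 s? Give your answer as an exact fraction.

975/14 cm

Total distance travelled is ∫|v| dt — sum the magnitudes of each area piece.
0–6 s: |½(11 + 2)(6)| = 39 cm
6–10 s: v = 0 at t = 46/7 s; triangle areas 4/7 + 144/7 = 148/7 cm
10–11 s: |½(-12 + -7)(1)| = 9.5 cm
Total distance = 975/14 cm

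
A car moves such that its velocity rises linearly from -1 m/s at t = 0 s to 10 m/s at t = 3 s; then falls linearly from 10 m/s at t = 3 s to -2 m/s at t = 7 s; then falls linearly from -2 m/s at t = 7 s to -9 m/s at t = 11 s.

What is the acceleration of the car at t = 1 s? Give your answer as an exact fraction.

Acceleration is the slope of the v-t graph on 0–3 s: (10 − -1)/(3 − 0) = 11/3 m/s².

11/3 m/s²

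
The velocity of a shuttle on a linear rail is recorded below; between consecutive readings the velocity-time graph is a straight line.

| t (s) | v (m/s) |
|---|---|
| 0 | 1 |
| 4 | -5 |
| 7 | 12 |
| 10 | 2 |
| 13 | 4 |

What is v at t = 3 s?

On 0–4 s the graph is linear from 1 to -5 m/s: v(3) = 1 + (-5 − 1)·(3 − 0)/(4 − 0) = -3.5 m/s.

-3.5 m/s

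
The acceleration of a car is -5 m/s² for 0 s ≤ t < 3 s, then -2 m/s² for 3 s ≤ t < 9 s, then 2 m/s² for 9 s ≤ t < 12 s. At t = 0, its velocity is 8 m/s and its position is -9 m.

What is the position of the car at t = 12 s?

-133.5 m

On each constant-a segment, Δv = aΔt and Δx = v₀Δt + ½aΔt²; chain segment to segment.
0–3 s: v starts 8 m/s; Δx = 8·3 + ½·-5·3² = 1.5 m; v ends -7 m/s.
3–9 s: v starts -7 m/s; Δx = -7·6 + ½·-2·6² = -78 m; v ends -19 m/s.
9–12 s: v starts -19 m/s; Δx = -19·3 + ½·2·3² = -48 m; v ends -13 m/s.
x(12) = -9 + Σ Δx = -133.5 m.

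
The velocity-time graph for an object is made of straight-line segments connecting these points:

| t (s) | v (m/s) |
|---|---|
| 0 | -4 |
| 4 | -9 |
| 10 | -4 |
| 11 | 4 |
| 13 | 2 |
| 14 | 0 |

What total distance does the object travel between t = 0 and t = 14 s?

74 m

Distance (not displacement) is the total path length: add the absolute areas under v-t.
0–4 s: |½(-4 + -9)(4)| = 26 m
4–10 s: |½(-9 + -4)(6)| = 39 m
10–11 s: v = 0 at t = 10.5 s; triangle areas 1 + 1 = 2 m
11–13 s: |½(4 + 2)(2)| = 6 m
13–14 s: |½(2 + 0)(1)| = 1 m
Total distance = 74 m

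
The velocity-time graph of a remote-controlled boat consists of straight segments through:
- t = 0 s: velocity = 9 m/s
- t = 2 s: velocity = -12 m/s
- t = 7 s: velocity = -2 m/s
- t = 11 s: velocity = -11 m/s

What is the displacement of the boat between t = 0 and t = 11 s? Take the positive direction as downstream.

-64 m

Net displacement equals the area under the velocity-time graph (areas below the axis count negative).
0–2 s: ½(9 + -12)(2) = -3 m
2–7 s: ½(-12 + -2)(5) = -35 m
7–11 s: ½(-2 + -11)(4) = -26 m
Net displacement = -64 m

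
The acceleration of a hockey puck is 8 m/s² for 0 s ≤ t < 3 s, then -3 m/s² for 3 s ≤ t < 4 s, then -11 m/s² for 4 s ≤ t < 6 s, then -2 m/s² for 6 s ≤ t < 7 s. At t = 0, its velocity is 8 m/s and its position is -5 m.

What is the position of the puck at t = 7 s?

On each constant-a segment, Δv = aΔt and Δx = v₀Δt + ½aΔt²; chain segment to segment.
0–3 s: v starts 8 m/s; Δx = 8·3 + ½·8·3² = 60 m; v ends 32 m/s.
3–4 s: v starts 32 m/s; Δx = 32·1 + ½·-3·1² = 30.5 m; v ends 29 m/s.
4–6 s: v starts 29 m/s; Δx = 29·2 + ½·-11·2² = 36 m; v ends 7 m/s.
6–7 s: v starts 7 m/s; Δx = 7·1 + ½·-2·1² = 6 m; v ends 5 m/s.
x(7) = -5 + Σ Δx = 127.5 m.

127.5 m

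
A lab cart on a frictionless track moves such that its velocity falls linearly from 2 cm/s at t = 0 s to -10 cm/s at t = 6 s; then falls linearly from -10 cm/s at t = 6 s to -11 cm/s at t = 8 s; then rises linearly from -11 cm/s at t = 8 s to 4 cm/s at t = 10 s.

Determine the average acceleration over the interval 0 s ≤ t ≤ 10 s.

Average acceleration = Δv/Δt = (4 − 2)/(10 − 0) = 0.2 cm/s².

0.2 cm/s²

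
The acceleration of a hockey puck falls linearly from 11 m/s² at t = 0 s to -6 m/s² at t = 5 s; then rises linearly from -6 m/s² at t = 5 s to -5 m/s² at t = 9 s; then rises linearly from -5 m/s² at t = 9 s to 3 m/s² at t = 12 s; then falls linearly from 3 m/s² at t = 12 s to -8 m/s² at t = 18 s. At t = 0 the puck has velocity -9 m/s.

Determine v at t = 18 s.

-36.5 m/s

Δv equals the area under the a-t graph; then v = v₀ + Δv.
0–5 s: ½(11 + -6)(5) = 12.5 m/s
5–9 s: ½(-6 + -5)(4) = -22 m/s
9–12 s: ½(-5 + 3)(3) = -3 m/s
12–18 s: ½(3 + -8)(6) = -15 m/s
Δv = -27.5 m/s, so v(18) = -9 + (-27.5) = -36.5 m/s.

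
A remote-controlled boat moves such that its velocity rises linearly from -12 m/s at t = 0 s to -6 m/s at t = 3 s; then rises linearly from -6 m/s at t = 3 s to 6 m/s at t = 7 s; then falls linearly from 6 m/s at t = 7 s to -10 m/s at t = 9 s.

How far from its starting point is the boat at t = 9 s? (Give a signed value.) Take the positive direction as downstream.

Net displacement equals the area under the velocity-time graph (areas below the axis count negative).
0–3 s: ½(-12 + -6)(3) = -27 m
3–7 s: ½(-6 + 6)(4) = 0 m
7–9 s: ½(6 + -10)(2) = -4 m
Net displacement = -31 m

-31 m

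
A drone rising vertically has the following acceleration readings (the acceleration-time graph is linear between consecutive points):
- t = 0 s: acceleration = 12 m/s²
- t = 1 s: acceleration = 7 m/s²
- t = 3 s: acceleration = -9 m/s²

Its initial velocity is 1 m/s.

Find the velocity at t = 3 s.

8.5 m/s

Δv equals the area under the a-t graph; then v = v₀ + Δv.
0–1 s: ½(12 + 7)(1) = 9.5 m/s
1–3 s: ½(7 + -9)(2) = -2 m/s
Δv = 7.5 m/s, so v(3) = 1 + (7.5) = 8.5 m/s.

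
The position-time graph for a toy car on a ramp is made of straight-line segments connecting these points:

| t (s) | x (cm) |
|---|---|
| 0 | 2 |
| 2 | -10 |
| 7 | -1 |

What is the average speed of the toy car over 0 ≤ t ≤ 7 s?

Average speed = (total path length)/(elapsed time); on a piecewise-linear x-t graph the path length is Σ|Δx|.
0–2 s: |Δx| = |-10 − 2| = 12 cm
2–7 s: |Δx| = |-1 − -10| = 9 cm
Total path = 21 cm; average speed = 21/7 = 3 cm/s.

3 cm/s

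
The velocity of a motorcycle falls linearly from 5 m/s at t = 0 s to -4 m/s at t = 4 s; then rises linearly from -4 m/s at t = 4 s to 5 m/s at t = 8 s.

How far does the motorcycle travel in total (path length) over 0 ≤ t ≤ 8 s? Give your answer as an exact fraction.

164/9 m

Total distance travelled is ∫|v| dt — sum the magnitudes of each area piece.
0–4 s: v = 0 at t = 20/9 s; triangle areas 50/9 + 32/9 = 82/9 m
4–8 s: v = 0 at t = 52/9 s; triangle areas 32/9 + 50/9 = 82/9 m
Total distance = 164/9 m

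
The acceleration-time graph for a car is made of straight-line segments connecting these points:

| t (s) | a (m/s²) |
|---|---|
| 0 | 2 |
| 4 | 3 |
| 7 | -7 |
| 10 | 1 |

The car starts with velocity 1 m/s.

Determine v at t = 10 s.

-4 m/s

Δv equals the area under the a-t graph; then v = v₀ + Δv.
0–4 s: ½(2 + 3)(4) = 10 m/s
4–7 s: ½(3 + -7)(3) = -6 m/s
7–10 s: ½(-7 + 1)(3) = -9 m/s
Δv = -5 m/s, so v(10) = 1 + (-5) = -4 m/s.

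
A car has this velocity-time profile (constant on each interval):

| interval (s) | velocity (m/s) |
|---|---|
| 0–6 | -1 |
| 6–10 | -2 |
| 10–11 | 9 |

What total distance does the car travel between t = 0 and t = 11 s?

23 m

Distance (not displacement) is the total path length: add the absolute areas under v-t.
0–6 s: |-1| × 6 = 6 m
6–10 s: |-2| × 4 = 8 m
10–11 s: |9| × 1 = 9 m
Total distance = 23 m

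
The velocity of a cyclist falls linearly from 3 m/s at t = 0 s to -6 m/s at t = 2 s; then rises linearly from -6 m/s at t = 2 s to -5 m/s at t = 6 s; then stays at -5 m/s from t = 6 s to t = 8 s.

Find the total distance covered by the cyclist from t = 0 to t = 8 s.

37 m

Distance (not displacement) is the total path length: add the absolute areas under v-t.
0–2 s: v = 0 at t = 2/3 s; triangle areas 1 + 4 = 5 m
2–6 s: |½(-6 + -5)(4)| = 22 m
6–8 s: |-5| × 2 = 10 m
Total distance = 37 m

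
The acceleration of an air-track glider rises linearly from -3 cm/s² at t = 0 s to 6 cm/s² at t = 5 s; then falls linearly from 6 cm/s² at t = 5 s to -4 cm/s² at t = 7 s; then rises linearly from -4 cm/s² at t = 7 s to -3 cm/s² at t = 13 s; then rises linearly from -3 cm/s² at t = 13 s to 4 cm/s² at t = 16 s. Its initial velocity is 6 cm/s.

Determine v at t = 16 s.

-4 cm/s

Δv equals the area under the a-t graph; then v = v₀ + Δv.
0–5 s: ½(-3 + 6)(5) = 7.5 cm/s
5–7 s: ½(6 + -4)(2) = 2 cm/s
7–13 s: ½(-4 + -3)(6) = -21 cm/s
13–16 s: ½(-3 + 4)(3) = 1.5 cm/s
Δv = -10 cm/s, so v(16) = 6 + (-10) = -4 cm/s.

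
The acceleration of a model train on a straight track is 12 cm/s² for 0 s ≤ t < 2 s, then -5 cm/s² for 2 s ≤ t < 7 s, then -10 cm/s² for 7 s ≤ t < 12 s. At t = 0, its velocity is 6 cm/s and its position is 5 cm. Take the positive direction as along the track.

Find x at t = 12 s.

On each constant-a segment, Δv = aΔt and Δx = v₀Δt + ½aΔt²; chain segment to segment.
0–2 s: v starts 6 cm/s; Δx = 6·2 + ½·12·2² = 36 cm; v ends 30 cm/s.
2–7 s: v starts 30 cm/s; Δx = 30·5 + ½·-5·5² = 87.5 cm; v ends 5 cm/s.
7–12 s: v starts 5 cm/s; Δx = 5·5 + ½·-10·5² = -100 cm; v ends -45 cm/s.
x(12) = 5 + Σ Δx = 28.5 cm.

28.5 cm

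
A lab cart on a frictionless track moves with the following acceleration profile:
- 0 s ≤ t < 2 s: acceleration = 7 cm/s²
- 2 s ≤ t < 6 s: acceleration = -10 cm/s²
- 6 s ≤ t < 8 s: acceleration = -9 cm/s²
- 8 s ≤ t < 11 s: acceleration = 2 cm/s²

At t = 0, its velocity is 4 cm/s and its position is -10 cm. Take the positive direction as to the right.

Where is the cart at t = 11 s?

-169 cm

On each constant-a segment, Δv = aΔt and Δx = v₀Δt + ½aΔt²; chain segment to segment.
0–2 s: v starts 4 cm/s; Δx = 4·2 + ½·7·2² = 22 cm; v ends 18 cm/s.
2–6 s: v starts 18 cm/s; Δx = 18·4 + ½·-10·4² = -8 cm; v ends -22 cm/s.
6–8 s: v starts -22 cm/s; Δx = -22·2 + ½·-9·2² = -62 cm; v ends -40 cm/s.
8–11 s: v starts -40 cm/s; Δx = -40·3 + ½·2·3² = -111 cm; v ends -34 cm/s.
x(11) = -10 + Σ Δx = -169 cm.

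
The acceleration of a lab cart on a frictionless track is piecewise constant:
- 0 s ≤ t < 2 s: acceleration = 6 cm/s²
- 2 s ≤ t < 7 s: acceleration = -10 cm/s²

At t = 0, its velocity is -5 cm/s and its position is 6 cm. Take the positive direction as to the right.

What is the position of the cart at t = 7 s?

-82 cm

On each constant-a segment, Δv = aΔt and Δx = v₀Δt + ½aΔt²; chain segment to segment.
0–2 s: v starts -5 cm/s; Δx = -5·2 + ½·6·2² = 2 cm; v ends 7 cm/s.
2–7 s: v starts 7 cm/s; Δx = 7·5 + ½·-10·5² = -90 cm; v ends -43 cm/s.
x(7) = 6 + Σ Δx = -82 cm.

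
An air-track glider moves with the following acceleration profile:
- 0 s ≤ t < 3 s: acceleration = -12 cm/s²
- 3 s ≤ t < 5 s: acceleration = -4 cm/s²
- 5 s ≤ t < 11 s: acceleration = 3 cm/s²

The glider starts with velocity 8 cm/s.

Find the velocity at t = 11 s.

Δv equals the area under the a-t graph; then v = v₀ + Δv.
0–3 s: -12 × 3 = -36 cm/s
3–5 s: -4 × 2 = -8 cm/s
5–11 s: 3 × 6 = 18 cm/s
Δv = -26 cm/s, so v(11) = 8 + (-26) = -18 cm/s.

-18 cm/s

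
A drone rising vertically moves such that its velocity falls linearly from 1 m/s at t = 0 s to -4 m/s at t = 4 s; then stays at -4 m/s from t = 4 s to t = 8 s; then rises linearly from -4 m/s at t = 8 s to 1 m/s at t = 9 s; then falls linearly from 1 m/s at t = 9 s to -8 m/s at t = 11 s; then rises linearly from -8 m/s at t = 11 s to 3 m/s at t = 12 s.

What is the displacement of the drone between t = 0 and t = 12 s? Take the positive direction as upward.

-33 m

Displacement is the signed area under the v-t curve.
0–4 s: ½(1 + -4)(4) = -6 m
4–8 s: -4 × 4 = -16 m
8–9 s: ½(-4 + 1)(1) = -1.5 m
9–11 s: ½(1 + -8)(2) = -7 m
11–12 s: ½(-8 + 3)(1) = -2.5 m
Net displacement = -33 m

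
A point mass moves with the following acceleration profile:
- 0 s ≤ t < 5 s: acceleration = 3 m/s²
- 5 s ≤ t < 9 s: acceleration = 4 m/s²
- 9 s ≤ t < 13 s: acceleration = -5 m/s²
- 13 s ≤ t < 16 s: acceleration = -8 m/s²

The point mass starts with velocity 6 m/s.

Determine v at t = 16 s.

Δv equals the area under the a-t graph; then v = v₀ + Δv.
0–5 s: 3 × 5 = 15 m/s
5–9 s: 4 × 4 = 16 m/s
9–13 s: -5 × 4 = -20 m/s
13–16 s: -8 × 3 = -24 m/s
Δv = -13 m/s, so v(16) = 6 + (-13) = -7 m/s.

-7 m/s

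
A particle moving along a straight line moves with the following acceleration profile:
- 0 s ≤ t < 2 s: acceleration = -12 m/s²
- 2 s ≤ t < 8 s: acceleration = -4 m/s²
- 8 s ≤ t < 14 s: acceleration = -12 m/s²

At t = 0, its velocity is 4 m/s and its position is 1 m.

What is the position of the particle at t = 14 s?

-687 m

On each constant-a segment, Δv = aΔt and Δx = v₀Δt + ½aΔt²; chain segment to segment.
0–2 s: v starts 4 m/s; Δx = 4·2 + ½·-12·2² = -16 m; v ends -20 m/s.
2–8 s: v starts -20 m/s; Δx = -20·6 + ½·-4·6² = -192 m; v ends -44 m/s.
8–14 s: v starts -44 m/s; Δx = -44·6 + ½·-12·6² = -480 m; v ends -116 m/s.
x(14) = 1 + Σ Δx = -687 m.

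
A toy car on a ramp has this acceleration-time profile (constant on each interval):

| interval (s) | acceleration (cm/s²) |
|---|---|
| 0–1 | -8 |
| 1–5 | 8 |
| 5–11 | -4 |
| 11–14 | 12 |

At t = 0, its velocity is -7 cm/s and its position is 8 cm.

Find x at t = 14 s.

On each constant-a segment, Δv = aΔt and Δx = v₀Δt + ½aΔt²; chain segment to segment.
0–1 s: v starts -7 cm/s; Δx = -7·1 + ½·-8·1² = -11 cm; v ends -15 cm/s.
1–5 s: v starts -15 cm/s; Δx = -15·4 + ½·8·4² = 4 cm; v ends 17 cm/s.
5–11 s: v starts 17 cm/s; Δx = 17·6 + ½·-4·6² = 30 cm; v ends -7 cm/s.
11–14 s: v starts -7 cm/s; Δx = -7·3 + ½·12·3² = 33 cm; v ends 29 cm/s.
x(14) = 8 + Σ Δx = 64 cm.

64 cm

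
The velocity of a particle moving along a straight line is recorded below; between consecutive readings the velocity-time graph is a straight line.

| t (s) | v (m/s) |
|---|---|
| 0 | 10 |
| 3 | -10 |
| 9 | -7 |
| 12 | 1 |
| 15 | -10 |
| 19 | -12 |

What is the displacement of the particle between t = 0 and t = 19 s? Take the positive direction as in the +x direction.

-117.5 m

Net displacement equals the area under the velocity-time graph (areas below the axis count negative).
0–3 s: ½(10 + -10)(3) = 0 m
3–9 s: ½(-10 + -7)(6) = -51 m
9–12 s: ½(-7 + 1)(3) = -9 m
12–15 s: ½(1 + -10)(3) = -13.5 m
15–19 s: ½(-10 + -12)(4) = -44 m
Net displacement = -117.5 m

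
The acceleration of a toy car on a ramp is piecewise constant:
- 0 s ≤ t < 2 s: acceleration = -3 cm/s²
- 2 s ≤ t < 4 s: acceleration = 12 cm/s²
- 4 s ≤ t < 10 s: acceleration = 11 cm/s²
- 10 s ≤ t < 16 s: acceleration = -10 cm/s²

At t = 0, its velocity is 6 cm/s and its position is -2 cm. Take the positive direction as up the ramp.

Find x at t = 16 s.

On each constant-a segment, Δv = aΔt and Δx = v₀Δt + ½aΔt²; chain segment to segment.
0–2 s: v starts 6 cm/s; Δx = 6·2 + ½·-3·2² = 6 cm; v ends 0 cm/s.
2–4 s: v starts 0 cm/s; Δx = 0·2 + ½·12·2² = 24 cm; v ends 24 cm/s.
4–10 s: v starts 24 cm/s; Δx = 24·6 + ½·11·6² = 342 cm; v ends 90 cm/s.
10–16 s: v starts 90 cm/s; Δx = 90·6 + ½·-10·6² = 360 cm; v ends 30 cm/s.
x(16) = -2 + Σ Δx = 730 cm.

730 cm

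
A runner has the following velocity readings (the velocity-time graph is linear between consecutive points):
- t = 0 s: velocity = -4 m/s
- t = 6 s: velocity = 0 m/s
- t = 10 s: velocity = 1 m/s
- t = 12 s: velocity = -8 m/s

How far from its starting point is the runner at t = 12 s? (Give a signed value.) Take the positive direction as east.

Displacement is the signed area under the v-t curve.
0–6 s: ½(-4 + 0)(6) = -12 m
6–10 s: ½(0 + 1)(4) = 2 m
10–12 s: ½(1 + -8)(2) = -7 m
Net displacement = -17 m

-17 m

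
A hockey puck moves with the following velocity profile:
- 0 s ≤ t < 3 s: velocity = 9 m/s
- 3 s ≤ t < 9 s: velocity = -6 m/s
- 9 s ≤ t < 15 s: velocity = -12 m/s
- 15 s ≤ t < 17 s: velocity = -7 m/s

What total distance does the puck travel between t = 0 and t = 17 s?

Distance (not displacement) is the total path length: add the absolute areas under v-t.
0–3 s: |9| × 3 = 27 m
3–9 s: |-6| × 6 = 36 m
9–15 s: |-12| × 6 = 72 m
15–17 s: |-7| × 2 = 14 m
Total distance = 149 m

149 m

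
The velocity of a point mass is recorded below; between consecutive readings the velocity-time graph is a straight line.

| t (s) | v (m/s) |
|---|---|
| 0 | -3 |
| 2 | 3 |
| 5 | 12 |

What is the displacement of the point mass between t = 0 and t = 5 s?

Net displacement equals the area under the velocity-time graph (areas below the axis count negative).
0–2 s: ½(-3 + 3)(2) = 0 m
2–5 s: ½(3 + 12)(3) = 22.5 m
Net displacement = 22.5 m

22.5 m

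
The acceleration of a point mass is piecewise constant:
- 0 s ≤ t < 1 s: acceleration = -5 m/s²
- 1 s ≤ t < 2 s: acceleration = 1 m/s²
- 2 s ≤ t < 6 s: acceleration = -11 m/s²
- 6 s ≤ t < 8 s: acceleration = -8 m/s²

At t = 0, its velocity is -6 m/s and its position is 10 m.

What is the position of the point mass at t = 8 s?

-261 m

On each constant-a segment, Δv = aΔt and Δx = v₀Δt + ½aΔt²; chain segment to segment.
0–1 s: v starts -6 m/s; Δx = -6·1 + ½·-5·1² = -8.5 m; v ends -11 m/s.
1–2 s: v starts -11 m/s; Δx = -11·1 + ½·1·1² = -10.5 m; v ends -10 m/s.
2–6 s: v starts -10 m/s; Δx = -10·4 + ½·-11·4² = -128 m; v ends -54 m/s.
6–8 s: v starts -54 m/s; Δx = -54·2 + ½·-8·2² = -124 m; v ends -70 m/s.
x(8) = 10 + Σ Δx = -261 m.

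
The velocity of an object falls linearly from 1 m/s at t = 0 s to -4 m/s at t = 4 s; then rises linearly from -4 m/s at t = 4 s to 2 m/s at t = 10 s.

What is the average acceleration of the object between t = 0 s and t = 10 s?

0.1 m/s²

Average acceleration = Δv/Δt = (2 − 1)/(10 − 0) = 0.1 m/s².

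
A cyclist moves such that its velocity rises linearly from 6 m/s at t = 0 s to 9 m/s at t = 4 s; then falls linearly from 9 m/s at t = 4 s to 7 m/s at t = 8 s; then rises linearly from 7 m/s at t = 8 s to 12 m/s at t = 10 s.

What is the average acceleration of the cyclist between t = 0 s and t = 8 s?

Average acceleration = Δv/Δt = (7 − 6)/(8 − 0) = 0.125 m/s².

0.125 m/s²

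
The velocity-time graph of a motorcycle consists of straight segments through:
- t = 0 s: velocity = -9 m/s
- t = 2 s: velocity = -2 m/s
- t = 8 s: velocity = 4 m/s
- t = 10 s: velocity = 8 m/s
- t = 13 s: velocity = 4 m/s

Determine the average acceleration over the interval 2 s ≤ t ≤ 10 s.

1.25 m/s²

Average acceleration = Δv/Δt = (8 − -2)/(10 − 2) = 1.25 m/s².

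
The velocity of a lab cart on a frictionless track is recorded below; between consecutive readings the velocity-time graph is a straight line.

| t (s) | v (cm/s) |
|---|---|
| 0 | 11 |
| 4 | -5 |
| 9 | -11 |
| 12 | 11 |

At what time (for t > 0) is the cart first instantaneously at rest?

v changes sign on 0–4 s (from 11 to -5); the graph is linear there, so v = 0 at t = 0 + (-11)·(4 − 0)/(-5 − 11) = 2.75 s.

t = 2.75 s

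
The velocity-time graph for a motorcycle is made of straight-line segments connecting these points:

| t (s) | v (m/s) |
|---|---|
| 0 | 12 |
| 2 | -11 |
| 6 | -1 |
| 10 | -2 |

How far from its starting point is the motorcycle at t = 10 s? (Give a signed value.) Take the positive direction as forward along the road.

Net displacement equals the area under the velocity-time graph (areas below the axis count negative).
0–2 s: ½(12 + -11)(2) = 1 m
2–6 s: ½(-11 + -1)(4) = -24 m
6–10 s: ½(-1 + -2)(4) = -6 m
Net displacement = -29 m

-29 m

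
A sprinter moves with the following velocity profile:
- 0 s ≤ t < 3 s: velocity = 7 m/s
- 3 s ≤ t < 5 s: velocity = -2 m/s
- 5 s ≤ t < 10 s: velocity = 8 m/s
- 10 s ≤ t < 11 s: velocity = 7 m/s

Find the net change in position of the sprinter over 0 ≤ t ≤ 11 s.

64 m

Net displacement equals the area under the velocity-time graph (areas below the axis count negative).
0–3 s: 7 × 3 = 21 m
3–5 s: -2 × 2 = -4 m
5–10 s: 8 × 5 = 40 m
10–11 s: 7 × 1 = 7 m
Net displacement = 64 m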